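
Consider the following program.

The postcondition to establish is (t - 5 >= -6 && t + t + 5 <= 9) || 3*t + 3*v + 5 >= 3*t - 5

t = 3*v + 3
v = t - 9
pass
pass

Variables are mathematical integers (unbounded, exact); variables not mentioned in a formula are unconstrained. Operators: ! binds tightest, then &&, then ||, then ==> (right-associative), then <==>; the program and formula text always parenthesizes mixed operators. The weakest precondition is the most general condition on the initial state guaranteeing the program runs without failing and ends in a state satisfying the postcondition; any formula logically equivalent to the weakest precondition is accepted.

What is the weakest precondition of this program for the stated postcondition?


Working backward. After the program, the postcondition (t - 5 >= -6 && t + t + 5 <= 9) || 3*t + 3*v + 5 >= 3*t - 5 must hold; in canonical form it is (t >= -1 && 2*t <= 4) || 3*v >= -10.
Before skip: (t >= -1 && 2*t <= 4) || 3*v >= -10
Before skip: (t >= -1 && 2*t <= 4) || 3*v >= -10
Before v := t - 9: (t >= -1 && 2*t <= 4) || 3*t >= 17
Before t := 3*v + 3: (3*v >= -4 && 6*v <= -2) || 9*v >= 8
Answer: WP = (3*v >= -4 && 6*v <= -2) || 9*v >= 8


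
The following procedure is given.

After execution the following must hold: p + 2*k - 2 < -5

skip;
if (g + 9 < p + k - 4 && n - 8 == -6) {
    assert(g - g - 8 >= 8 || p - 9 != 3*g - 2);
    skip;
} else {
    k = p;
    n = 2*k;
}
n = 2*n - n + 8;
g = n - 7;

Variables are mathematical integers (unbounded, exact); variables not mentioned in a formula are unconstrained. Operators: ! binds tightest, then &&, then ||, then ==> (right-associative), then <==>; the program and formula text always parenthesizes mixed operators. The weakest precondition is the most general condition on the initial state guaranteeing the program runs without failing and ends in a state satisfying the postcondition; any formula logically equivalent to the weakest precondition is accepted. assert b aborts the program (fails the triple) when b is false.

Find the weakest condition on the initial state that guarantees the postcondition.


Working backward. After the program, the postcondition p + 2*k - 2 < -5 must hold; in canonical form it is 2*k + p < -3.
Before g := n - 7: 2*k + p < -3
Before n := 2*n - n + 8: 2*k + p < -3
Then branch requires p != 3*g + 7 && 2*k + p < -3; else branch requires 3*p < -3.
Before the if: ((g < k + p - 13 && n == 2) ==> (p != 3*g + 7 && 2*k + p < -3)) && ((!(g < k + p - 13 && n == 2)) ==> 3*p < -3)
Before skip: ((g < k + p - 13 && n == 2) ==> (p != 3*g + 7 && 2*k + p < -3)) && ((!(g < k + p - 13 && n == 2)) ==> 3*p < -3)
Answer: WP = ((g < k + p - 13 && n == 2) ==> (p != 3*g + 7 && 2*k + p < -3)) && ((!(g < k + p - 13 && n == 2)) ==> 3*p < -3)


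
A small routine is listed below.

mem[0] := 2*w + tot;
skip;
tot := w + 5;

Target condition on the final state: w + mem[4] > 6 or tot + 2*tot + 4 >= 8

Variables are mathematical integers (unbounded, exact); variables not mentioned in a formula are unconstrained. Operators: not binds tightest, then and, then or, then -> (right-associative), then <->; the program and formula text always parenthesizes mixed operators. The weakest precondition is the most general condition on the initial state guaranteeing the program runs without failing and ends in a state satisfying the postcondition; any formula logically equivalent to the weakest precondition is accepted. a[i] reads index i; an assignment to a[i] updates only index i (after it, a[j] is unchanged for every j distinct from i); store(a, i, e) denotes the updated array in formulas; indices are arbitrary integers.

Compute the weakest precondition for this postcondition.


Working backward. After the program, the postcondition w + mem[4] > 6 or tot + 2*tot + 4 >= 8 must hold; in canonical form it is mem[4] + w > 6 or 3*tot >= 4.
Before tot := w + 5: mem[4] + w > 6 or 3*w >= -11
Before skip: mem[4] + w > 6 or 3*w >= -11
Before mem[0] := 2*w + tot: mem[4] + w > 6 or 3*w >= -11
Answer: WP = mem[4] + w > 6 or 3*w >= -11


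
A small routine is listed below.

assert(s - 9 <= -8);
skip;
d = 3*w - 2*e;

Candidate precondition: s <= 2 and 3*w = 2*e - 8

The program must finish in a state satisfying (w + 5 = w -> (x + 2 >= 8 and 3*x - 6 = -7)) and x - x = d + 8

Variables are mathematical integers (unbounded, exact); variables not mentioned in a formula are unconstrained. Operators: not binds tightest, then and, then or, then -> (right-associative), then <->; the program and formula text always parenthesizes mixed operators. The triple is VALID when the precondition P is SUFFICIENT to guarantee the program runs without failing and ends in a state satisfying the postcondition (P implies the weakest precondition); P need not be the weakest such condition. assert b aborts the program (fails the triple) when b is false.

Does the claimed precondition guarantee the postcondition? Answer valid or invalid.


Working backward. After the program, the postcondition (w + 5 = w -> (x + 2 >= 8 and 3*x - 6 = -7)) and x - x = d + 8 must hold; in canonical form it is d = -8.
Before d := 3*w - 2*e: 3*w = 2*e - 8
Before skip: 3*w = 2*e - 8
Before assert s - 9 <= -8: s <= 1 and 3*w = 2*e - 8
The weakest precondition is s <= 1 and 3*w = 2*e - 8.
Check whether s <= 2 and 3*w = 2*e - 8 implies it.
Countermodel: at the initial state e = -2, s = 2, w = -4, the precondition holds but the weakest precondition fails.
Answer: invalid


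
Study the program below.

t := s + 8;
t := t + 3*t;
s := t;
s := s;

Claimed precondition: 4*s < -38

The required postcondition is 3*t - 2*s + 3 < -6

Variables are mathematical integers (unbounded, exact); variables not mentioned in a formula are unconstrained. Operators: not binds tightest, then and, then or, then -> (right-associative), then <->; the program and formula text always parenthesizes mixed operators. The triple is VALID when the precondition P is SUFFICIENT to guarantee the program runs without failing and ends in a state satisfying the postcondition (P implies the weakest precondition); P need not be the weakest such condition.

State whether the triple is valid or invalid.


Working backward. After the program, the postcondition 3*t - 2*s + 3 < -6 must hold; in canonical form it is 3*t < 2*s - 9.
Before s := s: 3*t < 2*s - 9
Before s := t: t < -9
Before t := t + 3*t: 4*t < -9
Before t := s + 8: 4*s < -41
The weakest precondition is 4*s < -41.
Check whether 4*s < -38 implies it.
Countermodel: at the initial state s = -10, the precondition holds but the weakest precondition fails.
Answer: invalid


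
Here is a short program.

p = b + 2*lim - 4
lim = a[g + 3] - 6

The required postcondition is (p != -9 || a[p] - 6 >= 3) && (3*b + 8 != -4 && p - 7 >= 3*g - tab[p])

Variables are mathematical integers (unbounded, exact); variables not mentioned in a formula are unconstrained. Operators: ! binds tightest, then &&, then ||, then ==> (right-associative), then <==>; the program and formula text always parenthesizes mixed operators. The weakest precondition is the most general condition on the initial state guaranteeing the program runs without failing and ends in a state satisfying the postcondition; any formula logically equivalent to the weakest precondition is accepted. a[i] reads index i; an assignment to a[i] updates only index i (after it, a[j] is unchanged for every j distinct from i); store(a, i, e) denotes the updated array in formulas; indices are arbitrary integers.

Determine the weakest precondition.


Working backward. After the program, the postcondition (p != -9 || a[p] - 6 >= 3) && (3*b + 8 != -4 && p - 7 >= 3*g - tab[p]) must hold; in canonical form it is (p != -9 || a[p] >= 9) && 3*b != -12 && tab[p] + p >= 3*g + 7.
Before lim := a[g + 3] - 6: (p != -9 || a[p] >= 9) && 3*b != -12 && tab[p] + p >= 3*g + 7
Before p := b + 2*lim - 4: (b + 2*lim != -5 || a[b + 2*lim - 4] >= 9) && 3*b != -12 && tab[b + 2*lim - 4] + b + 2*lim >= 3*g + 11
Answer: WP = (b + 2*lim != -5 || a[b + 2*lim - 4] >= 9) && 3*b != -12 && tab[b + 2*lim - 4] + b + 2*lim >= 3*g + 11


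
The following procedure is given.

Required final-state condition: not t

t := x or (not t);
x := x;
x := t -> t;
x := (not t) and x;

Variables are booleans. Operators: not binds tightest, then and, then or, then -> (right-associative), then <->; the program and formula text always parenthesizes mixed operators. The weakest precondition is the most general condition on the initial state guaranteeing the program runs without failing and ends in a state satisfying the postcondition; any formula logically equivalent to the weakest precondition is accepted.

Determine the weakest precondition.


Working backward. After the program, not t must hold.
Before x := (not t) and x: not t
Before x := t -> t: not t
Before x := x: not t
Before t := x or (not t): not (x or (not t))
Answer: WP = not (x or (not t))


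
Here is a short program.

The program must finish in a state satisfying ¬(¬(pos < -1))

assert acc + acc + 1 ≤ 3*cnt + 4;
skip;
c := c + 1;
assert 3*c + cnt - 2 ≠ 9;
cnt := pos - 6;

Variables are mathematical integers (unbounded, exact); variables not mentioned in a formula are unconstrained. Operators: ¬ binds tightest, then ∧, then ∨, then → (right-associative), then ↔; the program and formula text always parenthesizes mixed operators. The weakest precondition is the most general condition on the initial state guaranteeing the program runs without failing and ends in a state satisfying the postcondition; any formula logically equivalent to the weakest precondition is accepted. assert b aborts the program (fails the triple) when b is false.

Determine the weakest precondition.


Working backward. After the program, the postcondition ¬(¬(pos < -1)) must hold; in canonical form it is pos < -1.
Before cnt := pos - 6: pos < -1
Before assert 3*c + cnt - 2 ≠ 9: 3*c + cnt ≠ 11 ∧ pos < -1
Before c := c + 1: 3*c + cnt ≠ 8 ∧ pos < -1
Before skip: 3*c + cnt ≠ 8 ∧ pos < -1
Before assert acc + acc + 1 ≤ 3*cnt + 4: 2*acc ≤ 3*cnt + 3 ∧ 3*c + cnt ≠ 8 ∧ pos < -1
Answer: WP = 2*acc ≤ 3*cnt + 3 ∧ 3*c + cnt ≠ 8 ∧ pos < -1


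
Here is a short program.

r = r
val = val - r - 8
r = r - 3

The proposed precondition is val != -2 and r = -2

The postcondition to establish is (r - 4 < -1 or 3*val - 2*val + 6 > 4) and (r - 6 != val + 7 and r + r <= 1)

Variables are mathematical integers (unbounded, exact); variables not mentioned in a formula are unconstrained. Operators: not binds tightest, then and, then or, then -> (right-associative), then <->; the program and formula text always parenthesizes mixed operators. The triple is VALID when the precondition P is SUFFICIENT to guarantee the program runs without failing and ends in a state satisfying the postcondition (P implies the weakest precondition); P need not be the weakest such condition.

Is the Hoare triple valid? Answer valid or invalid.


Working backward. After the program, the postcondition (r - 4 < -1 or 3*val - 2*val + 6 > 4) and (r - 6 != val + 7 and r + r <= 1) must hold; in canonical form it is (r < 3 or val > -2) and r != val + 13 and 2*r <= 1.
Before r := r - 3: (r < 6 or val > -2) and r != val + 16 and 2*r <= 7
Before val := val - r - 8: (r < 6 or val > r + 6) and 2*r != val + 8 and 2*r <= 7
Before r := r: (r < 6 or val > r + 6) and 2*r != val + 8 and 2*r <= 7
The weakest precondition is (r < 6 or val > r + 6) and 2*r != val + 8 and 2*r <= 7.
Check whether val != -2 and r = -2 implies it.
Countermodel: at the initial state r = -2, val = -12, the precondition holds but the weakest precondition fails.
Answer: invalid


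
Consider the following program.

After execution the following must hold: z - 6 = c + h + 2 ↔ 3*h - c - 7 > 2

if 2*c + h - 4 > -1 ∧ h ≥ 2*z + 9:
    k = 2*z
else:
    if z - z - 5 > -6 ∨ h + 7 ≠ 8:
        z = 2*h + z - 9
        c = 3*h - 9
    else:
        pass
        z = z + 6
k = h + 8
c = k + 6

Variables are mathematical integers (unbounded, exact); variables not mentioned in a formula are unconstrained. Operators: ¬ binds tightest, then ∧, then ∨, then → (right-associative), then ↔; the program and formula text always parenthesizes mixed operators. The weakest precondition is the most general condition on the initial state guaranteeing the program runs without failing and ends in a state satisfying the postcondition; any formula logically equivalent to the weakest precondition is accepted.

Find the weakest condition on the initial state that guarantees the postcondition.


Working backward. After the program, the postcondition z - 6 = c + h + 2 ↔ 3*h - c - 7 > 2 must hold; in canonical form it is z = c + h + 8 ↔ 3*h > c + 9.
Before c := k + 6: z = h + k + 14 ↔ 3*h > k + 15
Before k := h + 8: z = 2*h + 22 ↔ 2*h > 23
Then branch requires z = 2*h + 22 ↔ 2*h > 23; else branch requires z = 31 ↔ 2*h > 23.
Before the if: ((2*c + h > 3 ∧ h ≥ 2*z + 9) → (z = 2*h + 22 ↔ 2*h > 23)) ∧ ((¬(2*c + h > 3 ∧ h ≥ 2*z + 9)) → (z = 31 ↔ 2*h > 23))
Answer: WP = ((2*c + h > 3 ∧ h ≥ 2*z + 9) → (z = 2*h + 22 ↔ 2*h > 23)) ∧ ((¬(2*c + h > 3 ∧ h ≥ 2*z + 9)) → (z = 31 ↔ 2*h > 23))


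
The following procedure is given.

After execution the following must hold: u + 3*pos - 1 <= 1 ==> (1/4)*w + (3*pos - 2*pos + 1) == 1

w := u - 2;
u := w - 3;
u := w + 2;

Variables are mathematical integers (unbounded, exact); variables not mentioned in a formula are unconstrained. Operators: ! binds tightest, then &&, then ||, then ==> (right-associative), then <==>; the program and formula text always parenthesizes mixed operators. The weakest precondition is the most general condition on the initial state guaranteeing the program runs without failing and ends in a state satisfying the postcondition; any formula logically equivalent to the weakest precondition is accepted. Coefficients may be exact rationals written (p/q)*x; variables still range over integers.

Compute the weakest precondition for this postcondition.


Working backward. After the program, the postcondition u + 3*pos - 1 <= 1 ==> (1/4)*w + (3*pos - 2*pos + 1) == 1 must hold; in canonical form it is 3*pos + u <= 2 ==> pos + (1/4)*w == 0.
Before u := w + 2: 3*pos + w <= 0 ==> pos + (1/4)*w == 0
Before u := w - 3: 3*pos + w <= 0 ==> pos + (1/4)*w == 0
Before w := u - 2: 3*pos + u <= 2 ==> pos + (1/4)*u == 1/2
Answer: WP = 3*pos + u <= 2 ==> pos + (1/4)*u == 1/2


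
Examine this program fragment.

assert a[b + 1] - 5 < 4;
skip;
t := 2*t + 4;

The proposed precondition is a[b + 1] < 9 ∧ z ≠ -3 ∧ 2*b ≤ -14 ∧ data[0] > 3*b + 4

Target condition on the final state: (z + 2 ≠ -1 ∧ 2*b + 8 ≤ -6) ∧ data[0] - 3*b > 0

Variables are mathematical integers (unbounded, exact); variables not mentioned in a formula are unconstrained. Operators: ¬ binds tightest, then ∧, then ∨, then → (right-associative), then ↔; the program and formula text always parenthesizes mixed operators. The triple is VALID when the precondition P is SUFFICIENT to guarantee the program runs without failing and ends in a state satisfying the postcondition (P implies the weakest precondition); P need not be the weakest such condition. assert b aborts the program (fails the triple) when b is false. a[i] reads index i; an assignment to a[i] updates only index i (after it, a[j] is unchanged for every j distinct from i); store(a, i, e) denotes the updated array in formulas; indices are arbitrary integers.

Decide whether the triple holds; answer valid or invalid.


Working backward. After the program, the postcondition (z + 2 ≠ -1 ∧ 2*b + 8 ≤ -6) ∧ data[0] - 3*b > 0 must hold; in canonical form it is z ≠ -3 ∧ 2*b ≤ -14 ∧ data[0] > 3*b.
Before t := 2*t + 4: z ≠ -3 ∧ 2*b ≤ -14 ∧ data[0] > 3*b
Before skip: z ≠ -3 ∧ 2*b ≤ -14 ∧ data[0] > 3*b
Before assert a[b + 1] - 5 < 4: a[b + 1] < 9 ∧ z ≠ -3 ∧ 2*b ≤ -14 ∧ data[0] > 3*b
The weakest precondition is a[b + 1] < 9 ∧ z ≠ -3 ∧ 2*b ≤ -14 ∧ data[0] > 3*b.
Check whether a[b + 1] < 9 ∧ z ≠ -3 ∧ 2*b ≤ -14 ∧ data[0] > 3*b + 4 implies it.
Every state satisfying the precondition satisfies the weakest precondition: the implication holds.
Answer: valid


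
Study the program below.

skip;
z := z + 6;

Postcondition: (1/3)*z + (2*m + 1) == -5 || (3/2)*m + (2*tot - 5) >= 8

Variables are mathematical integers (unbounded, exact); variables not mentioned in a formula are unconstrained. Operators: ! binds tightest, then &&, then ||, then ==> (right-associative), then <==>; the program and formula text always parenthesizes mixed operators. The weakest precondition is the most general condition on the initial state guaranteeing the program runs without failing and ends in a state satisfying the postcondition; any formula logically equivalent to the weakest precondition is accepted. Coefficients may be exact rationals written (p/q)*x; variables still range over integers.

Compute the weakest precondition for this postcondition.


Working backward. After the program, the postcondition (1/3)*z + (2*m + 1) == -5 || (3/2)*m + (2*tot - 5) >= 8 must hold; in canonical form it is 2*m + (1/3)*z == -6 || (3/2)*m + 2*tot >= 13.
Before z := z + 6: 2*m + (1/3)*z == -8 || (3/2)*m + 2*tot >= 13
Before skip: 2*m + (1/3)*z == -8 || (3/2)*m + 2*tot >= 13
Answer: WP = 2*m + (1/3)*z == -8 || (3/2)*m + 2*tot >= 13


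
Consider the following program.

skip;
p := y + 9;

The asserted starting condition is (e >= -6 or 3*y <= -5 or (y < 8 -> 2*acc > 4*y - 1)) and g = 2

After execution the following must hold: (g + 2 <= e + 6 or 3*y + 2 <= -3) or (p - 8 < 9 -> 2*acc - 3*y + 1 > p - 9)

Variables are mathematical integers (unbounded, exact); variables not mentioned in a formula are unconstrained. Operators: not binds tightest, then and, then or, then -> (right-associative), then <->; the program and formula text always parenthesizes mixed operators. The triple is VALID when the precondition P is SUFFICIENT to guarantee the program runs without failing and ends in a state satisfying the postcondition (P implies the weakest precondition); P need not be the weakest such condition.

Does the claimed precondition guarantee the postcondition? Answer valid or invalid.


Working backward. After the program, the postcondition (g + 2 <= e + 6 or 3*y + 2 <= -3) or (p - 8 < 9 -> 2*acc - 3*y + 1 > p - 9) must hold; in canonical form it is g <= e + 4 or 3*y <= -5 or (p < 17 -> 2*acc > p + 3*y - 10).
Before p := y + 9: g <= e + 4 or 3*y <= -5 or (y < 8 -> 2*acc > 4*y - 1)
Before skip: g <= e + 4 or 3*y <= -5 or (y < 8 -> 2*acc > 4*y - 1)
The weakest precondition is g <= e + 4 or 3*y <= -5 or (y < 8 -> 2*acc > 4*y - 1).
Check whether (e >= -6 or 3*y <= -5 or (y < 8 -> 2*acc > 4*y - 1)) and g = 2 implies it.
Countermodel: at the initial state acc = 1, e = -3, g = 2, y = 1, the precondition holds but the weakest precondition fails.
Answer: invalid


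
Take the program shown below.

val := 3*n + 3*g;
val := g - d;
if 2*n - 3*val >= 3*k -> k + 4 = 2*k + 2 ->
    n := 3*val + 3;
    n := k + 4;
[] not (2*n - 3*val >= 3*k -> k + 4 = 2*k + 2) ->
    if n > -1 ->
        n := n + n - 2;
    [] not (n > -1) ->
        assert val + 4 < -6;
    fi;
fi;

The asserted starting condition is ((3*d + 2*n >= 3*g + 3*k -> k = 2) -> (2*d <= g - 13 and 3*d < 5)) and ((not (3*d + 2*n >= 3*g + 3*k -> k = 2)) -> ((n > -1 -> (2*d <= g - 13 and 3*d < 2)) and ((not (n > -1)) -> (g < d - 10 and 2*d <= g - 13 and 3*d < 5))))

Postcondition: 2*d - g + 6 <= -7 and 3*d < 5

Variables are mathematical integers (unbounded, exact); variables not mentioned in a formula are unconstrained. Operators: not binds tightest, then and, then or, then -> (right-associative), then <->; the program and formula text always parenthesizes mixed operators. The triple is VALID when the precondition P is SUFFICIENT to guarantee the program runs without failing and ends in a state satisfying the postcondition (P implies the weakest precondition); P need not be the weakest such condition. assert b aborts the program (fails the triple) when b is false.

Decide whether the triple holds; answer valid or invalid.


Working backward. After the program, the postcondition 2*d - g + 6 <= -7 and 3*d < 5 must hold; in canonical form it is 2*d <= g - 13 and 3*d < 5.
Then branch requires 2*d <= g - 13 and 3*d < 5; else branch requires (n > -1 -> (2*d <= g - 13 and 3*d < 5)) and ((not (n > -1)) -> (val < -10 and 2*d <= g - 13 and 3*d < 5)).
Before the if: ((2*n >= 3*k + 3*val -> k = 2) -> (2*d <= g - 13 and 3*d < 5)) and ((not (2*n >= 3*k + 3*val -> k = 2)) -> ((n > -1 -> (2*d <= g - 13 and 3*d < 5)) and ((not (n > -1)) -> (val < -10 and 2*d <= g - 13 and 3*d < 5))))
Before val := g - d: ((3*d + 2*n >= 3*g + 3*k -> k = 2) -> (2*d <= g - 13 and 3*d < 5)) and ((not (3*d + 2*n >= 3*g + 3*k -> k = 2)) -> ((n > -1 -> (2*d <= g - 13 and 3*d < 5)) and ((not (n > -1)) -> (g < d - 10 and 2*d <= g - 13 and 3*d < 5))))
Before val := 3*n + 3*g: ((3*d + 2*n >= 3*g + 3*k -> k = 2) -> (2*d <= g - 13 and 3*d < 5)) and ((not (3*d + 2*n >= 3*g + 3*k -> k = 2)) -> ((n > -1 -> (2*d <= g - 13 and 3*d < 5)) and ((not (n > -1)) -> (g < d - 10 and 2*d <= g - 13 and 3*d < 5))))
The weakest precondition is ((3*d + 2*n >= 3*g + 3*k -> k = 2) -> (2*d <= g - 13 and 3*d < 5)) and ((not (3*d + 2*n >= 3*g + 3*k -> k = 2)) -> ((n > -1 -> (2*d <= g - 13 and 3*d < 5)) and ((not (n > -1)) -> (g < d - 10 and 2*d <= g - 13 and 3*d < 5)))).
Check whether ((3*d + 2*n >= 3*g + 3*k -> k = 2) -> (2*d <= g - 13 and 3*d < 5)) and ((not (3*d + 2*n >= 3*g + 3*k -> k = 2)) -> ((n > -1 -> (2*d <= g - 13 and 3*d < 2)) and ((not (n > -1)) -> (g < d - 10 and 2*d <= g - 13 and 3*d < 5)))) implies it.
Every state satisfying the precondition satisfies the weakest precondition: the implication holds.
Answer: valid


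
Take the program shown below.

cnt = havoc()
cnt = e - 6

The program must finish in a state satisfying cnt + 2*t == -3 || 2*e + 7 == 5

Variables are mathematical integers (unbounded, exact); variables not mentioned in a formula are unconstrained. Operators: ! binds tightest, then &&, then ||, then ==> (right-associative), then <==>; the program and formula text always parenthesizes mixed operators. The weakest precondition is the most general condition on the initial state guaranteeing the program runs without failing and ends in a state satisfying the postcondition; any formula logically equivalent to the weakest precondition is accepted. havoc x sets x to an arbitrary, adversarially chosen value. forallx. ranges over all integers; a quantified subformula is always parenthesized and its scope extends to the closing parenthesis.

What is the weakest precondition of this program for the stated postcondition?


Working backward. After the program, the postcondition cnt + 2*t == -3 || 2*e + 7 == 5 must hold; in canonical form it is cnt + 2*t == -3 || 2*e == -2.
Before cnt := e - 6: e + 2*t == 3 || 2*e == -2
Before havoc cnt: e + 2*t == 3 || 2*e == -2
Answer: WP = e + 2*t == 3 || 2*e == -2


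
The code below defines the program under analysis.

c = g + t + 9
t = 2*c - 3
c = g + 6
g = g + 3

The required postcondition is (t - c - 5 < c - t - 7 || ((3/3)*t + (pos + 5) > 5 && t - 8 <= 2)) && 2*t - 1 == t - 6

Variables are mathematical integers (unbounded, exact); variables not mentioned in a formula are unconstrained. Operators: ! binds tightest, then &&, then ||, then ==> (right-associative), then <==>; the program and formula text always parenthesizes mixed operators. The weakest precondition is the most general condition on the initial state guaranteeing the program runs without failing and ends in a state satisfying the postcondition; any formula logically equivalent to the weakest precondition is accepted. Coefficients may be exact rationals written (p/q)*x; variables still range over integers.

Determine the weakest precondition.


Working backward. After the program, the postcondition (t - c - 5 < c - t - 7 || ((3/3)*t + (pos + 5) > 5 && t - 8 <= 2)) && 2*t - 1 == t - 6 must hold; in canonical form it is (2*t < 2*c - 2 || (pos + t > 0 && t <= 10)) && t == -5.
Before g := g + 3: (2*t < 2*c - 2 || (pos + t > 0 && t <= 10)) && t == -5
Before c := g + 6: (2*t < 2*g + 10 || (pos + t > 0 && t <= 10)) && t == -5
Before t := 2*c - 3: (4*c < 2*g + 16 || (2*c + pos > 3 && 2*c <= 13)) && 2*c == -2
Before c := g + t + 9: (2*g + 4*t < -20 || (2*g + pos + 2*t > -15 && 2*g + 2*t <= -5)) && 2*g + 2*t == -20
Answer: WP = (2*g + 4*t < -20 || (2*g + pos + 2*t > -15 && 2*g + 2*t <= -5)) && 2*g + 2*t == -20


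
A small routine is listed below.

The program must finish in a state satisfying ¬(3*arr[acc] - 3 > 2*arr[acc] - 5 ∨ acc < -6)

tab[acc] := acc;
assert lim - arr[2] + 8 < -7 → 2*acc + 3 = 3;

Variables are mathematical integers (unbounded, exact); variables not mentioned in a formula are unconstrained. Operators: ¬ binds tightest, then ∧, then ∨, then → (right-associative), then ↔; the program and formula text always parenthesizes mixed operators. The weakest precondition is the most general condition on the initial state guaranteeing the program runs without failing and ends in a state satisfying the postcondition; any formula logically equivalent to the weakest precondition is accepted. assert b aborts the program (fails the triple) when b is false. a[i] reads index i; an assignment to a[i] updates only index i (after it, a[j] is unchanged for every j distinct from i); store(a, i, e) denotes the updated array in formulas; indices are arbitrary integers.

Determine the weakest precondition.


Working backward. After the program, the postcondition ¬(3*arr[acc] - 3 > 2*arr[acc] - 5 ∨ acc < -6) must hold; in canonical form it is ¬(arr[acc] > -2 ∨ acc < -6).
Before assert lim - arr[2] + 8 < -7 → 2*acc + 3 = 3: (lim < arr[2] - 15 → 2*acc = 0) ∧ (¬(arr[acc] > -2 ∨ acc < -6))
Before tab[acc] := acc: (lim < arr[2] - 15 → 2*acc = 0) ∧ (¬(arr[acc] > -2 ∨ acc < -6))
Answer: WP = (lim < arr[2] - 15 → 2*acc = 0) ∧ (¬(arr[acc] > -2 ∨ acc < -6))


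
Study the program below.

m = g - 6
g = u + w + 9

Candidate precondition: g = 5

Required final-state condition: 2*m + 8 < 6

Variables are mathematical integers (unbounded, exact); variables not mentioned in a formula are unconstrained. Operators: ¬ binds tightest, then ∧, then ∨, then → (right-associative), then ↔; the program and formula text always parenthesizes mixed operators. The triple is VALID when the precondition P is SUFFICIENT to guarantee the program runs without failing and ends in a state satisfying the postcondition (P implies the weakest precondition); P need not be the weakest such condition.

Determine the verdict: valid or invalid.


Working backward. After the program, the postcondition 2*m + 8 < 6 must hold; in canonical form it is 2*m < -2.
Before g := u + w + 9: 2*m < -2
Before m := g - 6: 2*g < 10
The weakest precondition is 2*g < 10.
Check whether g = 5 implies it.
Countermodel: at the initial state g = 5, the precondition holds but the weakest precondition fails.
Answer: invalid


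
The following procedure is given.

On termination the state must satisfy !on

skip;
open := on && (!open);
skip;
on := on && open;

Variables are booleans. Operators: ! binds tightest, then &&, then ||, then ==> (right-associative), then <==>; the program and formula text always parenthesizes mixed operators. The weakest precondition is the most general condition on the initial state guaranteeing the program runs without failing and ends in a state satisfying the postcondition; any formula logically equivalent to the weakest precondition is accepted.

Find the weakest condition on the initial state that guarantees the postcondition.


Working backward. After the program, !on must hold.
Before on := on && open: !(on && open)
Before skip: !(on && open)
Before open := on && (!open): !(on && (!open))
Before skip: !(on && (!open))
Answer: WP = !(on && (!open))


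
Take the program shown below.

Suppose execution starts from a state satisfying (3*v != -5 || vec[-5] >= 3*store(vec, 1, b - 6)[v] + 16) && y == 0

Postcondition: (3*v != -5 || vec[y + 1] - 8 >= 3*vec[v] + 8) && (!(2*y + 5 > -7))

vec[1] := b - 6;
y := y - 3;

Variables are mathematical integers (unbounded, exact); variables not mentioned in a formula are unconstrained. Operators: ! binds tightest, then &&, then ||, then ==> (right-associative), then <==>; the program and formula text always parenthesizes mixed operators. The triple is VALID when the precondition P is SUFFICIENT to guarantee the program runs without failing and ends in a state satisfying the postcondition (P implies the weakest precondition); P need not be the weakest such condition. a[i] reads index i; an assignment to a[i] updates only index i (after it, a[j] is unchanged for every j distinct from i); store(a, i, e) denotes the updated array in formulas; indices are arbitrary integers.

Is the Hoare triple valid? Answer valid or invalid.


Working backward. After the program, the postcondition (3*v != -5 || vec[y + 1] - 8 >= 3*vec[v] + 8) && (!(2*y + 5 > -7)) must hold; in canonical form it is (3*v != -5 || vec[y + 1] >= 3*vec[v] + 16) && (!(2*y > -12)).
Before y := y - 3: (3*v != -5 || vec[y - 2] >= 3*vec[v] + 16) && (!(2*y > -6))
Before vec[1] := b - 6: (3*v != -5 || store(vec, 1, b - 6)[y - 2] >= 3*store(vec, 1, b - 6)[v] + 16) && (!(2*y > -6))
The weakest precondition is (3*v != -5 || store(vec, 1, b - 6)[y - 2] >= 3*store(vec, 1, b - 6)[v] + 16) && (!(2*y > -6)).
Check whether (3*v != -5 || vec[-5] >= 3*store(vec, 1, b - 6)[v] + 16) && y == 0 implies it.
Countermodel: at the initial state b = 0, v = 0, vec = {[-5] = 0, [-2] = 0, [0] = 0, [1] = 0, elsewhere 0}, y = 0, the precondition holds but the weakest precondition fails.
Answer: invalid


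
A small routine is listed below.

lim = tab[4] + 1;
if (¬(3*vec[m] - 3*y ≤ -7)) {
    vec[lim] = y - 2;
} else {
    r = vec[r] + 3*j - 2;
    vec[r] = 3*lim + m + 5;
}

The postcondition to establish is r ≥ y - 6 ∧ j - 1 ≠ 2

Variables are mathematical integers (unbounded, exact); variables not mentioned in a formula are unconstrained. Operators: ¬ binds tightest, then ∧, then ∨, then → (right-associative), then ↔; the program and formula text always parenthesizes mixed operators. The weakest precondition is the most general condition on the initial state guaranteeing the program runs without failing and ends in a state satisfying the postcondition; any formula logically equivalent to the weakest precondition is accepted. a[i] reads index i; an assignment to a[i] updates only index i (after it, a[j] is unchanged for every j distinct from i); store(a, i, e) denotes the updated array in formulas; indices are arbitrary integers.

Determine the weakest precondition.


Working backward. After the program, the postcondition r ≥ y - 6 ∧ j - 1 ≠ 2 must hold; in canonical form it is r ≥ y - 6 ∧ j ≠ 3.
Then branch requires r ≥ y - 6 ∧ j ≠ 3; else branch requires vec[r] + 3*j ≥ y - 4 ∧ j ≠ 3.
Before the if: ((¬(3*vec[m] ≤ 3*y - 7)) → (r ≥ y - 6 ∧ j ≠ 3)) ∧ (3*vec[m] ≤ 3*y - 7 → (vec[r] + 3*j ≥ y - 4 ∧ j ≠ 3))
Before lim := tab[4] + 1: ((¬(3*vec[m] ≤ 3*y - 7)) → (r ≥ y - 6 ∧ j ≠ 3)) ∧ (3*vec[m] ≤ 3*y - 7 → (vec[r] + 3*j ≥ y - 4 ∧ j ≠ 3))
Answer: WP = ((¬(3*vec[m] ≤ 3*y - 7)) → (r ≥ y - 6 ∧ j ≠ 3)) ∧ (3*vec[m] ≤ 3*y - 7 → (vec[r] + 3*j ≥ y - 4 ∧ j ≠ 3))


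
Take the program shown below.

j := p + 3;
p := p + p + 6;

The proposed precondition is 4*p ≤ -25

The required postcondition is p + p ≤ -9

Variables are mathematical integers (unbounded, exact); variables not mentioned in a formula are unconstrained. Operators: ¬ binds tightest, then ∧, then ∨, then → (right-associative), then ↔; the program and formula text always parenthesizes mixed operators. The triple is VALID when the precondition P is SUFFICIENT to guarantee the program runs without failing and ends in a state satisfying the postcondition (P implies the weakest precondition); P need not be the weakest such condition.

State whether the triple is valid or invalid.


Working backward. After the program, the postcondition p + p ≤ -9 must hold; in canonical form it is 2*p ≤ -9.
Before p := p + p + 6: 4*p ≤ -21
Before j := p + 3: 4*p ≤ -21
The weakest precondition is 4*p ≤ -21.
Check whether 4*p ≤ -25 implies it.
Every state satisfying the precondition satisfies the weakest precondition: the implication holds.
Answer: valid


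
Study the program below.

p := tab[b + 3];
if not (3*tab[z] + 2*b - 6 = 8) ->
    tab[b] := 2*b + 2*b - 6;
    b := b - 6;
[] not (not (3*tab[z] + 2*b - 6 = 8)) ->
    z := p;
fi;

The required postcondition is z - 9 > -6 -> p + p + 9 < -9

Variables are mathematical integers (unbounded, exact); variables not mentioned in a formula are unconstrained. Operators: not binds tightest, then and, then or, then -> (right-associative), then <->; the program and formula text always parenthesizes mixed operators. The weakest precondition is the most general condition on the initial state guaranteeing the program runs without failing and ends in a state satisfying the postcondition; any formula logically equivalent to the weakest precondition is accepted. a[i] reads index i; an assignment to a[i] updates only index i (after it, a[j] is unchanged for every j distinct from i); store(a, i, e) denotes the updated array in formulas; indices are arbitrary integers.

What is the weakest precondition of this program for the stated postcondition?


Working backward. After the program, the postcondition z - 9 > -6 -> p + p + 9 < -9 must hold; in canonical form it is z > 3 -> 2*p < -18.
Then branch requires z > 3 -> 2*p < -18; else branch requires p > 3 -> 2*p < -18.
Before the if: ((not (3*tab[z] + 2*b = 14)) -> (z > 3 -> 2*p < -18)) and (3*tab[z] + 2*b = 14 -> (p > 3 -> 2*p < -18))
Before p := tab[b + 3]: ((not (3*tab[z] + 2*b = 14)) -> (z > 3 -> 2*tab[b + 3] < -18)) and (3*tab[z] + 2*b = 14 -> (tab[b + 3] > 3 -> 2*tab[b + 3] < -18))
Answer: WP = ((not (3*tab[z] + 2*b = 14)) -> (z > 3 -> 2*tab[b + 3] < -18)) and (3*tab[z] + 2*b = 14 -> (tab[b + 3] > 3 -> 2*tab[b + 3] < -18))


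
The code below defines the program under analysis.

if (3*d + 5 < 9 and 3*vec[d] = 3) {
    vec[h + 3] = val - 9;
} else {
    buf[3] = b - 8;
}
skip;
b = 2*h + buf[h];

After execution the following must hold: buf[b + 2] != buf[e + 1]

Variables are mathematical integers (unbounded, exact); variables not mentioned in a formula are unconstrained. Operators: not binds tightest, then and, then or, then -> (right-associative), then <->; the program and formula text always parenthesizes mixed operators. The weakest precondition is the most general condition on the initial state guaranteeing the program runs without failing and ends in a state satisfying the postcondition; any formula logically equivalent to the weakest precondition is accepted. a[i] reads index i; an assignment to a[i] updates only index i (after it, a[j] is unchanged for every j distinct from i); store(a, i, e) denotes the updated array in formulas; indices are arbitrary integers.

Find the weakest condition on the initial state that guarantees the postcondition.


Working backward. After the program, buf[b + 2] != buf[e + 1] must hold.
Before b := 2*h + buf[h]: buf[buf[h] + 2*h + 2] != buf[e + 1]
Before skip: buf[buf[h] + 2*h + 2] != buf[e + 1]
Then branch requires buf[buf[h] + 2*h + 2] != buf[e + 1]; else branch requires store(buf, 3, b - 8)[store(buf, 3, b - 8)[h] + 2*h + 2] != store(buf, 3, b - 8)[e + 1].
Before the if: ((3*d < 4 and 3*vec[d] = 3) -> buf[buf[h] + 2*h + 2] != buf[e + 1]) and ((not (3*d < 4 and 3*vec[d] = 3)) -> store(buf, 3, b - 8)[store(buf, 3, b - 8)[h] + 2*h + 2] != store(buf, 3, b - 8)[e + 1])
Answer: WP = ((3*d < 4 and 3*vec[d] = 3) -> buf[buf[h] + 2*h + 2] != buf[e + 1]) and ((not (3*d < 4 and 3*vec[d] = 3)) -> store(buf, 3, b - 8)[store(buf, 3, b - 8)[h] + 2*h + 2] != store(buf, 3, b - 8)[e + 1])


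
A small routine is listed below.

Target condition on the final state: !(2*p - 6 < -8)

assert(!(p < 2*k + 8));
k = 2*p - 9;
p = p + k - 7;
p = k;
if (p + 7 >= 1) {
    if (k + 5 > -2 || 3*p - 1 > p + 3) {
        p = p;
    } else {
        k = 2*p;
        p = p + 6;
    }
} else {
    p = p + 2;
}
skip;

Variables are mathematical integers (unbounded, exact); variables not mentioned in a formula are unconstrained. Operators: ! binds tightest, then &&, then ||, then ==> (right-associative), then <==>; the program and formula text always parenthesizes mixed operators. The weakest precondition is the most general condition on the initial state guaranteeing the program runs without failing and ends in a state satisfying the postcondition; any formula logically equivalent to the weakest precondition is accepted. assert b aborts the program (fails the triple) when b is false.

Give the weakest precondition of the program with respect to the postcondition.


Working backward. After the program, the postcondition !(2*p - 6 < -8) must hold; in canonical form it is !(2*p < -2).
Before skip: !(2*p < -2)
Then branch requires ((k > -7 || 2*p > 4) ==> (!(2*p < -2))) && ((!(k > -7 || 2*p > 4)) ==> (!(2*p < -14))); else branch requires !(2*p < -6).
Before the if: (p >= -6 ==> (((k > -7 || 2*p > 4) ==> (!(2*p < -2))) && ((!(k > -7 || 2*p > 4)) ==> (!(2*p < -14))))) && ((!(p >= -6)) ==> (!(2*p < -6)))
Before p := k: (k >= -6 ==> (((k > -7 || 2*k > 4) ==> (!(2*k < -2))) && ((!(k > -7 || 2*k > 4)) ==> (!(2*k < -14))))) && ((!(k >= -6)) ==> (!(2*k < -6)))
Before p := p + k - 7: (k >= -6 ==> (((k > -7 || 2*k > 4) ==> (!(2*k < -2))) && ((!(k > -7 || 2*k > 4)) ==> (!(2*k < -14))))) && ((!(k >= -6)) ==> (!(2*k < -6)))
Before k := 2*p - 9: (2*p >= 3 ==> (((2*p > 2 || 4*p > 22) ==> (!(4*p < 16))) && ((!(2*p > 2 || 4*p > 22)) ==> (!(4*p < 4))))) && ((!(2*p >= 3)) ==> (!(4*p < 12)))
Before assert !(p < 2*k + 8): (!(p < 2*k + 8)) && (2*p >= 3 ==> (((2*p > 2 || 4*p > 22) ==> (!(4*p < 16))) && ((!(2*p > 2 || 4*p > 22)) ==> (!(4*p < 4))))) && ((!(2*p >= 3)) ==> (!(4*p < 12)))
Answer: WP = (!(p < 2*k + 8)) && (2*p >= 3 ==> (((2*p > 2 || 4*p > 22) ==> (!(4*p < 16))) && ((!(2*p > 2 || 4*p > 22)) ==> (!(4*p < 4))))) && ((!(2*p >= 3)) ==> (!(4*p < 12)))


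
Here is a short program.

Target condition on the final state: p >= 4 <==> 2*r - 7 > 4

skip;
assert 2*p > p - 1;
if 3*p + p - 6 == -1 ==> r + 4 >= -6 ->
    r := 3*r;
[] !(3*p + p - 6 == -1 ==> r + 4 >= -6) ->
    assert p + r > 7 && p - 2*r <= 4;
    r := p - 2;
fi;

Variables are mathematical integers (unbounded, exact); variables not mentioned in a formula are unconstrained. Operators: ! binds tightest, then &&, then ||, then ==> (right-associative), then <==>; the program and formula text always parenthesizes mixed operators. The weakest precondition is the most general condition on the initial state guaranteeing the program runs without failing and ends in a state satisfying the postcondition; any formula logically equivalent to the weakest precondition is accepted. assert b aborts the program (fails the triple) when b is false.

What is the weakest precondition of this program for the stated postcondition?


Working backward. After the program, the postcondition p >= 4 <==> 2*r - 7 > 4 must hold; in canonical form it is p >= 4 <==> 2*r > 11.
Then branch requires p >= 4 <==> 6*r > 11; else branch requires p + r > 7 && p <= 2*r + 4 && (p >= 4 <==> 2*p > 15).
Before the if: ((4*p == 5 ==> r >= -10) ==> (p >= 4 <==> 6*r > 11)) && ((!(4*p == 5 ==> r >= -10)) ==> (p + r > 7 && p <= 2*r + 4 && (p >= 4 <==> 2*p > 15)))
Before assert 2*p > p - 1: p > -1 && ((4*p == 5 ==> r >= -10) ==> (p >= 4 <==> 6*r > 11)) && ((!(4*p == 5 ==> r >= -10)) ==> (p + r > 7 && p <= 2*r + 4 && (p >= 4 <==> 2*p > 15)))
Before skip: p > -1 && ((4*p == 5 ==> r >= -10) ==> (p >= 4 <==> 6*r > 11)) && ((!(4*p == 5 ==> r >= -10)) ==> (p + r > 7 && p <= 2*r + 4 && (p >= 4 <==> 2*p > 15)))
Answer: WP = p > -1 && ((4*p == 5 ==> r >= -10) ==> (p >= 4 <==> 6*r > 11)) && ((!(4*p == 5 ==> r >= -10)) ==> (p + r > 7 && p <= 2*r + 4 && (p >= 4 <==> 2*p > 15)))


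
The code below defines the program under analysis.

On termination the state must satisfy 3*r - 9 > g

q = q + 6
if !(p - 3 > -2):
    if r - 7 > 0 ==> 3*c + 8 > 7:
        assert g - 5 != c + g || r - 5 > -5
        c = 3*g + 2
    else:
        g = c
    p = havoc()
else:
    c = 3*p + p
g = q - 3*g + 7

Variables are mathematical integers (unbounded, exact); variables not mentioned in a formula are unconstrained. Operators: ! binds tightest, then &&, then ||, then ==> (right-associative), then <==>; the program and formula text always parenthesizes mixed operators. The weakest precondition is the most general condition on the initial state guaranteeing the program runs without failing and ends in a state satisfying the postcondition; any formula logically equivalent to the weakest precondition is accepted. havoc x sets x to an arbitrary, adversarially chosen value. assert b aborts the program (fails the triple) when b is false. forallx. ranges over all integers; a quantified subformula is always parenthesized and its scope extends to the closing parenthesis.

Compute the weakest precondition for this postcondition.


Working backward. After the program, the postcondition 3*r - 9 > g must hold; in canonical form it is 3*r > g + 9.
Before g := q - 3*g + 7: 3*g + 3*r > q + 16
Then branch requires ((r > 7 ==> 3*c > -1) ==> ((c != -5 || r > 0) && 3*g + 3*r > q + 16)) && ((!(r > 7 ==> 3*c > -1)) ==> 3*c + 3*r > q + 16); else branch requires 3*g + 3*r > q + 16.
Before the if: ((!(p > 1)) ==> (((r > 7 ==> 3*c > -1) ==> ((c != -5 || r > 0) && 3*g + 3*r > q + 16)) && ((!(r > 7 ==> 3*c > -1)) ==> 3*c + 3*r > q + 16))) && (p > 1 ==> 3*g + 3*r > q + 16)
Before q := q + 6: ((!(p > 1)) ==> (((r > 7 ==> 3*c > -1) ==> ((c != -5 || r > 0) && 3*g + 3*r > q + 22)) && ((!(r > 7 ==> 3*c > -1)) ==> 3*c + 3*r > q + 22))) && (p > 1 ==> 3*g + 3*r > q + 22)
Answer: WP = ((!(p > 1)) ==> (((r > 7 ==> 3*c > -1) ==> ((c != -5 || r > 0) && 3*g + 3*r > q + 22)) && ((!(r > 7 ==> 3*c > -1)) ==> 3*c + 3*r > q + 22))) && (p > 1 ==> 3*g + 3*r > q + 22)
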